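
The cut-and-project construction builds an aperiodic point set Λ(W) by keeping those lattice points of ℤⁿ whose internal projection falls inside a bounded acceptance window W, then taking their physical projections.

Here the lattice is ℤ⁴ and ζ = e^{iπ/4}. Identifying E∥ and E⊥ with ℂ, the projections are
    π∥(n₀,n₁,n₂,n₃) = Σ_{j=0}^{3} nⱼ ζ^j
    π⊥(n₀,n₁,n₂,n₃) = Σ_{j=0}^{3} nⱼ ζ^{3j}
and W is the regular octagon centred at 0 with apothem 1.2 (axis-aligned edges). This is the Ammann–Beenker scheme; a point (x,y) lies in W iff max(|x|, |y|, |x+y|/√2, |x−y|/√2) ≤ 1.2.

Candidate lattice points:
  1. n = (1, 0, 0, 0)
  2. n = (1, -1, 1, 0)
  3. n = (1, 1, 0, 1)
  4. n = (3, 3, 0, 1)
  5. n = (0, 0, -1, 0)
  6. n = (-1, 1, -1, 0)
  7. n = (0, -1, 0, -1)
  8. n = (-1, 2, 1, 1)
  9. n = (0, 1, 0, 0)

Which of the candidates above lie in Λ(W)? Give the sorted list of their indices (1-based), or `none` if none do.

π⊥(n) = n₀ + n₁ζ³ + n₂ζ⁶ + n₃ζ⁹ where ζ = e^{iπ/4}.
candidate 1: n = (1, 0, 0, 0) → π⊥ ≈ (+1.000000, +0.000000); max(|x|,|y|,|x±y|/√2) = 1.000000 ≤ 1.2 ⇒ ∈ W
candidate 2: n = (1, -1, 1, 0) → π⊥ ≈ (+1.707107, -1.707107); max(|x|,|y|,|x±y|/√2) = 2.414214 > 1.2 ⇒ ∉ W
candidate 3: n = (1, 1, 0, 1) → π⊥ ≈ (+1.000000, +1.414214); max(|x|,|y|,|x±y|/√2) = 1.707107 > 1.2 ⇒ ∉ W
candidate 4: n = (3, 3, 0, 1) → π⊥ ≈ (+1.585786, +2.828427); max(|x|,|y|,|x±y|/√2) = 3.121320 > 1.2 ⇒ ∉ W
candidate 5: n = (0, 0, -1, 0) → π⊥ ≈ (+0.000000, +1.000000); max(|x|,|y|,|x±y|/√2) = 1.000000 ≤ 1.2 ⇒ ∈ W
candidate 6: n = (-1, 1, -1, 0) → π⊥ ≈ (-1.707107, +1.707107); max(|x|,|y|,|x±y|/√2) = 2.414214 > 1.2 ⇒ ∉ W
candidate 7: n = (0, -1, 0, -1) → π⊥ ≈ (+0.000000, -1.414214); max(|x|,|y|,|x±y|/√2) = 1.414214 > 1.2 ⇒ ∉ W
candidate 8: n = (-1, 2, 1, 1) → π⊥ ≈ (-1.707107, +1.121320); max(|x|,|y|,|x±y|/√2) = 2.000000 > 1.2 ⇒ ∉ W
candidate 9: n = (0, 1, 0, 0) → π⊥ ≈ (-0.707107, +0.707107); max(|x|,|y|,|x±y|/√2) = 1.000000 ≤ 1.2 ⇒ ∈ W

1, 5, 9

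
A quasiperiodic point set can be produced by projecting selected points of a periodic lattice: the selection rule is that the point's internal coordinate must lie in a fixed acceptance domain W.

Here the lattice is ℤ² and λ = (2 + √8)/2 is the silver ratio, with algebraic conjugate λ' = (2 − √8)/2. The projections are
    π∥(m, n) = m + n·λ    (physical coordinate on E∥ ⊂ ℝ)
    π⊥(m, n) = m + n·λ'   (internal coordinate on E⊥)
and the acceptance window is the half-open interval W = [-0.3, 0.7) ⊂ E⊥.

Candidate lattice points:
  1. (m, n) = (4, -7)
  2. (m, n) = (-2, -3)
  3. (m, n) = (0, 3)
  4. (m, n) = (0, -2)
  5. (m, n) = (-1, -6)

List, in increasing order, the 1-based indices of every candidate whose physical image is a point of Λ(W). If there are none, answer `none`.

none

Compute λ' = (2−√8)/2 = -0.41421, so π⊥(m,n) = m -0.41421·n.
#1 (4,-7): internal coord 4 + (-7)·λ' = +6.89949; +6.89949 ∉ [-0.3, 0.7) → out
#2 (-2,-3): internal coord -2 + (-3)·λ' = -0.75736; -0.75736 ∉ [-0.3, 0.7) → out
#3 (0,3): internal coord 0 + (3)·λ' = -1.24264; -1.24264 ∉ [-0.3, 0.7) → out
#4 (0,-2): internal coord 0 + (-2)·λ' = +0.82843; +0.82843 ∉ [-0.3, 0.7) → out
#5 (-1,-6): internal coord -1 + (-6)·λ' = +1.48528; +1.48528 ∉ [-0.3, 0.7) → out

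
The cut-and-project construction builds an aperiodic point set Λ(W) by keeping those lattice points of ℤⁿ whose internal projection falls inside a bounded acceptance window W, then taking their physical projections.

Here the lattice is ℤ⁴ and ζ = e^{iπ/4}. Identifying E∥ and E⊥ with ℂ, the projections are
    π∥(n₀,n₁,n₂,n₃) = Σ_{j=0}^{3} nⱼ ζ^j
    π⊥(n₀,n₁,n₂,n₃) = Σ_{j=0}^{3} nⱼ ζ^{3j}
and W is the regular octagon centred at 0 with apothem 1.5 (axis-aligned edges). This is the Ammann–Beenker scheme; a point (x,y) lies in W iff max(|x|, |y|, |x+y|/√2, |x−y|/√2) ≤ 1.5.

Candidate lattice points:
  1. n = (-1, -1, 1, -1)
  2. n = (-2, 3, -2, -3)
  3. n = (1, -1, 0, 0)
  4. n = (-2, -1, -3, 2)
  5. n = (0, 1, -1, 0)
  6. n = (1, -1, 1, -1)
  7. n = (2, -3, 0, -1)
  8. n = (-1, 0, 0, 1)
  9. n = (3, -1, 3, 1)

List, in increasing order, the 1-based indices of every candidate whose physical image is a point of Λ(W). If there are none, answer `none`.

8

With ζ = e^{iπ/4} the internal vectors are ζ^0,ζ^3,ζ^6,ζ^9.
candidate 1: n = (-1, -1, 1, -1) → π⊥ ≈ (-1.00000, -2.41421); max(|x|,|y|,|x±y|/√2) = 2.41421 > 1.5 ⇒ ∉ W
candidate 2: n = (-2, 3, -2, -3) → π⊥ ≈ (-6.24264, +2.00000); max(|x|,|y|,|x±y|/√2) = 6.24264 > 1.5 ⇒ ∉ W
candidate 3: n = (1, -1, 0, 0) → π⊥ ≈ (+1.70711, -0.70711); max(|x|,|y|,|x±y|/√2) = 1.70711 > 1.5 ⇒ ∉ W
candidate 4: n = (-2, -1, -3, 2) → π⊥ ≈ (+0.12132, +3.70711); max(|x|,|y|,|x±y|/√2) = 3.70711 > 1.5 ⇒ ∉ W
candidate 5: n = (0, 1, -1, 0) → π⊥ ≈ (-0.70711, +1.70711); max(|x|,|y|,|x±y|/√2) = 1.70711 > 1.5 ⇒ ∉ W
candidate 6: n = (1, -1, 1, -1) → π⊥ ≈ (+1.00000, -2.41421); max(|x|,|y|,|x±y|/√2) = 2.41421 > 1.5 ⇒ ∉ W
candidate 7: n = (2, -3, 0, -1) → π⊥ ≈ (+3.41421, -2.82843); max(|x|,|y|,|x±y|/√2) = 4.41421 > 1.5 ⇒ ∉ W
candidate 8: n = (-1, 0, 0, 1) → π⊥ ≈ (-0.29289, +0.70711); max(|x|,|y|,|x±y|/√2) = 0.70711 ≤ 1.5 ⇒ ∈ W
candidate 9: n = (3, -1, 3, 1) → π⊥ ≈ (+4.41421, -3.00000); max(|x|,|y|,|x±y|/√2) = 5.24264 > 1.5 ⇒ ∉ W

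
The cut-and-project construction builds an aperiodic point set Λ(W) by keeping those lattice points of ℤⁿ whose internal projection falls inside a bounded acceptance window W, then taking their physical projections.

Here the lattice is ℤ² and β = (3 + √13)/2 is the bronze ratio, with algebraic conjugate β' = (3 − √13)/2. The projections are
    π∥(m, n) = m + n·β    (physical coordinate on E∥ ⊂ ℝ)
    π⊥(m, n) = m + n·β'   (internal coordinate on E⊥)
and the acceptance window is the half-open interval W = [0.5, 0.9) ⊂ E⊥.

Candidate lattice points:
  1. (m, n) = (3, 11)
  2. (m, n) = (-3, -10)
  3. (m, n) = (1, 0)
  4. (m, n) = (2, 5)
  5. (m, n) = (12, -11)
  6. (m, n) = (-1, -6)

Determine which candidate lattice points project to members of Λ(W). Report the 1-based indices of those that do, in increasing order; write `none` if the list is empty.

6

Numerically β ≈ 3.302776 and β' = −1/β ≈ -0.302776.
[1] lift (3,11): star map gives -0.330532; window check 0.5 ≤ -0.330532 < 0.9 is false → out
[2] lift (-3,-10): star map gives 0.027756; window check 0.5 ≤ 0.027756 < 0.9 is false → out
[3] lift (1,0): star map gives 1.000000; window check 0.5 ≤ 1.000000 < 0.9 is false → out
[4] lift (2,5): star map gives 0.486122; window check 0.5 ≤ 0.486122 < 0.9 is false → out
[5] lift (12,-11): star map gives 15.330532; window check 0.5 ≤ 15.330532 < 0.9 is false → out
[6] lift (-1,-6): star map gives 0.816654; window check 0.5 ≤ 0.816654 < 0.9 is true → IN Λ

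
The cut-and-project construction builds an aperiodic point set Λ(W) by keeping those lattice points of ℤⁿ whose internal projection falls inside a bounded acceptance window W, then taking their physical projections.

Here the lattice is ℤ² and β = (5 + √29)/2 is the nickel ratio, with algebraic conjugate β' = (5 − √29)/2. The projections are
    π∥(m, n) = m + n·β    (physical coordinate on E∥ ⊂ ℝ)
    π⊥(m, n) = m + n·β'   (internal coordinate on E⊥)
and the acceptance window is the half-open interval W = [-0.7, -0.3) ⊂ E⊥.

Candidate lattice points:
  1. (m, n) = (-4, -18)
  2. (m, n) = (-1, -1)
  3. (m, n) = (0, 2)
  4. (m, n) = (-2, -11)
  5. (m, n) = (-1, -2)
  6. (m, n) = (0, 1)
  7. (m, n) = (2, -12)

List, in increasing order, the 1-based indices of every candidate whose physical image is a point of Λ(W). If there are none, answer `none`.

1, 3, 5

β' = (5−√29)/2 ≈ -0.192582.
candidate 1: (m,n)=(-4,-18) → π∥ = -4-18·β ≈ -97.466483, π⊥ = -4-18·β' ≈ -0.533517 ∈ [-0.7, -0.3) ⇒ IN Λ
candidate 2: (m,n)=(-1,-1) → π∥ = -1-1·β ≈ -6.192582, π⊥ = -1-1·β' ≈ -0.807418 ∉ [-0.7, -0.3) ⇒ out
candidate 3: (m,n)=(0,2) → π∥ = 0+2·β ≈ 10.385165, π⊥ = 0+2·β' ≈ -0.385165 ∈ [-0.7, -0.3) ⇒ IN Λ
candidate 4: (m,n)=(-2,-11) → π∥ = -2-11·β ≈ -59.118406, π⊥ = -2-11·β' ≈ 0.118406 ∉ [-0.7, -0.3) ⇒ out
candidate 5: (m,n)=(-1,-2) → π∥ = -1-2·β ≈ -11.385165, π⊥ = -1-2·β' ≈ -0.614835 ∈ [-0.7, -0.3) ⇒ IN Λ
candidate 6: (m,n)=(0,1) → π∥ = 0+1·β ≈ 5.192582, π⊥ = 0+1·β' ≈ -0.192582 ∉ [-0.7, -0.3) ⇒ out
candidate 7: (m,n)=(2,-12) → π∥ = 2-12·β ≈ -60.310989, π⊥ = 2-12·β' ≈ 4.310989 ∉ [-0.7, -0.3) ⇒ out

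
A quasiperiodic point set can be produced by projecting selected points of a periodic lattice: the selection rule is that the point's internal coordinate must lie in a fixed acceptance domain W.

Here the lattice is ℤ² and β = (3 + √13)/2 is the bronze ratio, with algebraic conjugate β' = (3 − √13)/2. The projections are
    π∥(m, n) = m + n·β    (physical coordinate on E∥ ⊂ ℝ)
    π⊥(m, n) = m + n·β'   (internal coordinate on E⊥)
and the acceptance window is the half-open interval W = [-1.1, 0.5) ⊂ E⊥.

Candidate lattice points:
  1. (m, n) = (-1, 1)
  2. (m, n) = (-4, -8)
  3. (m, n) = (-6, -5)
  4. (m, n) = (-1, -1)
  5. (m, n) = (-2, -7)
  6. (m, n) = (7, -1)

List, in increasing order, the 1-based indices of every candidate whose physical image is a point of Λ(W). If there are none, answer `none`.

4, 5

β' = (3−√13)/2 ≈ -0.30278.
#1 (-1,1): internal coord -1 + (1)·β' = -1.30278; -1.30278 ∉ [-1.1, 0.5) → out
#2 (-4,-8): internal coord -4 + (-8)·β' = -1.57779; -1.57779 ∉ [-1.1, 0.5) → out
#3 (-6,-5): internal coord -6 + (-5)·β' = -4.48612; -4.48612 ∉ [-1.1, 0.5) → out
#4 (-1,-1): internal coord -1 + (-1)·β' = -0.69722; -0.69722 ∈ [-1.1, 0.5) → IN Λ
#5 (-2,-7): internal coord -2 + (-7)·β' = +0.11943; +0.11943 ∈ [-1.1, 0.5) → IN Λ
#6 (7,-1): internal coord 7 + (-1)·β' = +7.30278; +7.30278 ∉ [-1.1, 0.5) → out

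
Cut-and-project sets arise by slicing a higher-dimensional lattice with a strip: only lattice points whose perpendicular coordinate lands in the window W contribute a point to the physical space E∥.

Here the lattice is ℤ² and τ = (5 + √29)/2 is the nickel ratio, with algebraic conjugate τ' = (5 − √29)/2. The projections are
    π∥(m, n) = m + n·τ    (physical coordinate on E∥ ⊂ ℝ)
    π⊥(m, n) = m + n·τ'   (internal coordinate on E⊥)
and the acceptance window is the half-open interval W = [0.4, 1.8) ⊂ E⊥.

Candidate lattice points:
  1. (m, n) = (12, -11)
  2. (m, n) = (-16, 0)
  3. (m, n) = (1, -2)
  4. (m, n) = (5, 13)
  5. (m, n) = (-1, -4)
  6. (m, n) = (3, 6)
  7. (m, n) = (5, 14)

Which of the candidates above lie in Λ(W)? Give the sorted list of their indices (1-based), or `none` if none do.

3

τ' = (5−√29)/2 ≈ -0.1926.
#1 (12,-11): internal coord 12 + (-11)·τ' = +14.1184; +14.1184 ∉ [0.4, 1.8) → out
#2 (-16,0): internal coord -16 + (0)·τ' = -16.0000; -16.0000 ∉ [0.4, 1.8) → out
#3 (1,-2): internal coord 1 + (-2)·τ' = +1.3852; +1.3852 ∈ [0.4, 1.8) → IN Λ
#4 (5,13): internal coord 5 + (13)·τ' = +2.4964; +2.4964 ∉ [0.4, 1.8) → out
#5 (-1,-4): internal coord -1 + (-4)·τ' = -0.2297; -0.2297 ∉ [0.4, 1.8) → out
#6 (3,6): internal coord 3 + (6)·τ' = +1.8445; +1.8445 ∉ [0.4, 1.8) → out
#7 (5,14): internal coord 5 + (14)·τ' = +2.3038; +2.3038 ∉ [0.4, 1.8) → out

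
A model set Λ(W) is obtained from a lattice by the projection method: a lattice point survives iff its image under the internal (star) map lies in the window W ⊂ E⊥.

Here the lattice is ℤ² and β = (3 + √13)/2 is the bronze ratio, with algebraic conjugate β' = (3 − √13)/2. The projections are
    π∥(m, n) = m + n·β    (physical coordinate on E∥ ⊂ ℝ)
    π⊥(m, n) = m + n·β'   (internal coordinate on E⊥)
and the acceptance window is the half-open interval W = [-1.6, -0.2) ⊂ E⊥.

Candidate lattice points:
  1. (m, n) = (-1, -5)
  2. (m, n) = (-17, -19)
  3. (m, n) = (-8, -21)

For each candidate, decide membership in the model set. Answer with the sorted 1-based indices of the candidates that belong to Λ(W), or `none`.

none

Numerically β ≈ 3.302776 and β' = −1/β ≈ -0.302776.
candidate 1: (m,n)=(-1,-5) → π∥ = -1-5·β ≈ -17.513878, π⊥ = -1-5·β' ≈ 0.513878 ∉ [-1.6, -0.2) ⇒ out
candidate 2: (m,n)=(-17,-19) → π∥ = -17-19·β ≈ -79.752737, π⊥ = -17-19·β' ≈ -11.247263 ∉ [-1.6, -0.2) ⇒ out
candidate 3: (m,n)=(-8,-21) → π∥ = -8-21·β ≈ -77.358288, π⊥ = -8-21·β' ≈ -1.641712 ∉ [-1.6, -0.2) ⇒ out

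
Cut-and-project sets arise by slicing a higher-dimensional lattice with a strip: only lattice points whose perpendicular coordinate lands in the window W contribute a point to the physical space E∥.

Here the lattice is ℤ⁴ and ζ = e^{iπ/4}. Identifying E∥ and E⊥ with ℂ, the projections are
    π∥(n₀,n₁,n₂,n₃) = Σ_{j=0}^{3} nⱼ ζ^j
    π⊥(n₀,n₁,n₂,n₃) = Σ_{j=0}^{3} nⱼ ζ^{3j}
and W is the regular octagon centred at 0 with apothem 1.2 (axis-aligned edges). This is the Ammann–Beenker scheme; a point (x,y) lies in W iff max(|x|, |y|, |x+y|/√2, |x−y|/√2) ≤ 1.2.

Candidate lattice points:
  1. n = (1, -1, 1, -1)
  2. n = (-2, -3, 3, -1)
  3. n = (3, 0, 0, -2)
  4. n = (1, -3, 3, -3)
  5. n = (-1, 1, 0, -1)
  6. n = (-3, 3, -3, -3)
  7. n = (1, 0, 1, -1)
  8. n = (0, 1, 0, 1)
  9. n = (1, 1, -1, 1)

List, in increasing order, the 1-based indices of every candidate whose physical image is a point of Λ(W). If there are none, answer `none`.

none

Internal map: ζ^{3j} for j=0..3 gives (1,0), (−√2/2,√2/2), (0,−1), (√2/2,√2/2).
candidate 1: n = (1, -1, 1, -1) → π⊥ ≈ (+1.000000, -2.414214); max(|x|,|y|,|x±y|/√2) = 2.414214 > 1.2 ⇒ ∉ W
candidate 2: n = (-2, -3, 3, -1) → π⊥ ≈ (-0.585786, -5.828427); max(|x|,|y|,|x±y|/√2) = 5.828427 > 1.2 ⇒ ∉ W
candidate 3: n = (3, 0, 0, -2) → π⊥ ≈ (+1.585786, -1.414214); max(|x|,|y|,|x±y|/√2) = 2.121320 > 1.2 ⇒ ∉ W
candidate 4: n = (1, -3, 3, -3) → π⊥ ≈ (+1.000000, -7.242641); max(|x|,|y|,|x±y|/√2) = 7.242641 > 1.2 ⇒ ∉ W
candidate 5: n = (-1, 1, 0, -1) → π⊥ ≈ (-2.414214, +0.000000); max(|x|,|y|,|x±y|/√2) = 2.414214 > 1.2 ⇒ ∉ W
candidate 6: n = (-3, 3, -3, -3) → π⊥ ≈ (-7.242641, +3.000000); max(|x|,|y|,|x±y|/√2) = 7.242641 > 1.2 ⇒ ∉ W
candidate 7: n = (1, 0, 1, -1) → π⊥ ≈ (+0.292893, -1.707107); max(|x|,|y|,|x±y|/√2) = 1.707107 > 1.2 ⇒ ∉ W
candidate 8: n = (0, 1, 0, 1) → π⊥ ≈ (+0.000000, +1.414214); max(|x|,|y|,|x±y|/√2) = 1.414214 > 1.2 ⇒ ∉ W
candidate 9: n = (1, 1, -1, 1) → π⊥ ≈ (+1.000000, +2.414214); max(|x|,|y|,|x±y|/√2) = 2.414214 > 1.2 ⇒ ∉ W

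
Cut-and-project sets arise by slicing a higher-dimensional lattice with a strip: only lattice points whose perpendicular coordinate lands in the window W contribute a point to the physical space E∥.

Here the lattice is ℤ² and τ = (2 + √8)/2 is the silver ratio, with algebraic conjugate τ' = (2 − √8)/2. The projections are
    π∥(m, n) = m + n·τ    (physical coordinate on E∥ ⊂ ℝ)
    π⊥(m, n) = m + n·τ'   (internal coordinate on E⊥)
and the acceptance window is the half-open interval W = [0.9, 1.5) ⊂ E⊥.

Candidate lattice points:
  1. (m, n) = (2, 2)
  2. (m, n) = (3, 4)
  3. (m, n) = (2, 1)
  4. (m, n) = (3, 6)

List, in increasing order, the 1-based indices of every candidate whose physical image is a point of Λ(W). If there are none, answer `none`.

1, 2

Numerically τ ≈ 2.41421 and τ' = −1/τ ≈ -0.41421.
[1] lift (2,2): star map gives 1.17157; window check 0.9 ≤ 1.17157 < 1.5 is true → IN Λ
[2] lift (3,4): star map gives 1.34315; window check 0.9 ≤ 1.34315 < 1.5 is true → IN Λ
[3] lift (2,1): star map gives 1.58579; window check 0.9 ≤ 1.58579 < 1.5 is false → out
[4] lift (3,6): star map gives 0.51472; window check 0.9 ≤ 0.51472 < 1.5 is false → out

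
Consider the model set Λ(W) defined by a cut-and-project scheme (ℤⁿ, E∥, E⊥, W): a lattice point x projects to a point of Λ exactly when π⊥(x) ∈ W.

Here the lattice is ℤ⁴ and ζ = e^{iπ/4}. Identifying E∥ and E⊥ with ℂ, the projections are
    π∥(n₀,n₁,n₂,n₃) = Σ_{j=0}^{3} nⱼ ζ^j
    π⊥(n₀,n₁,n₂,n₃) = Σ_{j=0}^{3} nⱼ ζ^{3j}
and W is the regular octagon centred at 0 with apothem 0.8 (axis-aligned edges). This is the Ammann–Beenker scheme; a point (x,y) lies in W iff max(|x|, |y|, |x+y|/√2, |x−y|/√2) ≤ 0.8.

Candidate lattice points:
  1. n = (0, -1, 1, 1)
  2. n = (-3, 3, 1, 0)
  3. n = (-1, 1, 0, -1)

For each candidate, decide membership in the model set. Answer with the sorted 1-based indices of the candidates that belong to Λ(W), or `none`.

π⊥(n) = n₀ + n₁ζ³ + n₂ζ⁶ + n₃ζ⁹ where ζ = e^{iπ/4}.
#1 (0, -1, 1, 1): internal (1.41421, -1.00000); octagon support 1.70711 vs apothem 0.8 → ∉ W
#2 (-3, 3, 1, 0): internal (-5.12132, 1.12132); octagon support 5.12132 vs apothem 0.8 → ∉ W
#3 (-1, 1, 0, -1): internal (-2.41421, 0.00000); octagon support 2.41421 vs apothem 0.8 → ∉ W

none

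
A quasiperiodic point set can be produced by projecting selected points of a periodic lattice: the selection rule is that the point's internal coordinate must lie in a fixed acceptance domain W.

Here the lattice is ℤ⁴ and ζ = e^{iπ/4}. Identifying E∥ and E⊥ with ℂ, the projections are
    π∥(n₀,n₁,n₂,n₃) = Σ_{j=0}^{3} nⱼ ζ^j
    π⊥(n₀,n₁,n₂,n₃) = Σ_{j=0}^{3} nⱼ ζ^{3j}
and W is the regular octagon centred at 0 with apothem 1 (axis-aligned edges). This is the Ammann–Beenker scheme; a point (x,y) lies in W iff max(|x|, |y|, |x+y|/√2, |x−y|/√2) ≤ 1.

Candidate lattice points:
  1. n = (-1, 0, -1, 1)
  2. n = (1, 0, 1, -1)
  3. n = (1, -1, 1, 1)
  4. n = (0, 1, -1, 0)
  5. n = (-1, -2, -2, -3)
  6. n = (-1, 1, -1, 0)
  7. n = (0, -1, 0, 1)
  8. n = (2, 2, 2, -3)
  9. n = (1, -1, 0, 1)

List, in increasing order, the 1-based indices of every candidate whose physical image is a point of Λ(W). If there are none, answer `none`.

none

π⊥(n) = n₀ + n₁ζ³ + n₂ζ⁶ + n₃ζ⁹ where ζ = e^{iπ/4}.
#1 (-1, 0, -1, 1): internal (-0.292893, 1.707107); octagon support 1.707107 vs apothem 1 → ∉ W
#2 (1, 0, 1, -1): internal (0.292893, -1.707107); octagon support 1.707107 vs apothem 1 → ∉ W
#3 (1, -1, 1, 1): internal (2.414214, -1.000000); octagon support 2.414214 vs apothem 1 → ∉ W
#4 (0, 1, -1, 0): internal (-0.707107, 1.707107); octagon support 1.707107 vs apothem 1 → ∉ W
#5 (-1, -2, -2, -3): internal (-1.707107, -1.535534); octagon support 2.292893 vs apothem 1 → ∉ W
#6 (-1, 1, -1, 0): internal (-1.707107, 1.707107); octagon support 2.414214 vs apothem 1 → ∉ W
#7 (0, -1, 0, 1): internal (1.414214, 0.000000); octagon support 1.414214 vs apothem 1 → ∉ W
#8 (2, 2, 2, -3): internal (-1.535534, -2.707107); octagon support 3.000000 vs apothem 1 → ∉ W
#9 (1, -1, 0, 1): internal (2.414214, 0.000000); octagon support 2.414214 vs apothem 1 → ∉ W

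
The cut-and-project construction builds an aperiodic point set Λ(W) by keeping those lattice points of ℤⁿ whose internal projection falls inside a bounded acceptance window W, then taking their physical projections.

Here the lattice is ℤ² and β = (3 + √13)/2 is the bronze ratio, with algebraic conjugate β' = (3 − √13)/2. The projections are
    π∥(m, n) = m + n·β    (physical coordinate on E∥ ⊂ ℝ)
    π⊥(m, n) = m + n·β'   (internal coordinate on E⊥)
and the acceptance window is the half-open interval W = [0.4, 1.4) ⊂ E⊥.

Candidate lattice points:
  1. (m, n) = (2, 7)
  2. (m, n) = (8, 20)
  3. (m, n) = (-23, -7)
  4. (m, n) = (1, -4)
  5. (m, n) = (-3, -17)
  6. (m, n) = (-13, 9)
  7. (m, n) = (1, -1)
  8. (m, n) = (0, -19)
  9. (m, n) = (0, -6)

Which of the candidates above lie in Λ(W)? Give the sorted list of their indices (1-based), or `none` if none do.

7

Numerically β ≈ 3.30278 and β' = −1/β ≈ -0.30278.
candidate 1: (m,n)=(2,7) → π∥ = 2+7·β ≈ 25.11943, π⊥ = 2+7·β' ≈ -0.11943 ∉ [0.4, 1.4) ⇒ out
candidate 2: (m,n)=(8,20) → π∥ = 8+20·β ≈ 74.05551, π⊥ = 8+20·β' ≈ 1.94449 ∉ [0.4, 1.4) ⇒ out
candidate 3: (m,n)=(-23,-7) → π∥ = -23-7·β ≈ -46.11943, π⊥ = -23-7·β' ≈ -20.88057 ∉ [0.4, 1.4) ⇒ out
candidate 4: (m,n)=(1,-4) → π∥ = 1-4·β ≈ -12.21110, π⊥ = 1-4·β' ≈ 2.21110 ∉ [0.4, 1.4) ⇒ out
candidate 5: (m,n)=(-3,-17) → π∥ = -3-17·β ≈ -59.14719, π⊥ = -3-17·β' ≈ 2.14719 ∉ [0.4, 1.4) ⇒ out
candidate 6: (m,n)=(-13,9) → π∥ = -13+9·β ≈ 16.72498, π⊥ = -13+9·β' ≈ -15.72498 ∉ [0.4, 1.4) ⇒ out
candidate 7: (m,n)=(1,-1) → π∥ = 1-1·β ≈ -2.30278, π⊥ = 1-1·β' ≈ 1.30278 ∈ [0.4, 1.4) ⇒ IN Λ
candidate 8: (m,n)=(0,-19) → π∥ = 0-19·β ≈ -62.75274, π⊥ = 0-19·β' ≈ 5.75274 ∉ [0.4, 1.4) ⇒ out
candidate 9: (m,n)=(0,-6) → π∥ = 0-6·β ≈ -19.81665, π⊥ = 0-6·β' ≈ 1.81665 ∉ [0.4, 1.4) ⇒ out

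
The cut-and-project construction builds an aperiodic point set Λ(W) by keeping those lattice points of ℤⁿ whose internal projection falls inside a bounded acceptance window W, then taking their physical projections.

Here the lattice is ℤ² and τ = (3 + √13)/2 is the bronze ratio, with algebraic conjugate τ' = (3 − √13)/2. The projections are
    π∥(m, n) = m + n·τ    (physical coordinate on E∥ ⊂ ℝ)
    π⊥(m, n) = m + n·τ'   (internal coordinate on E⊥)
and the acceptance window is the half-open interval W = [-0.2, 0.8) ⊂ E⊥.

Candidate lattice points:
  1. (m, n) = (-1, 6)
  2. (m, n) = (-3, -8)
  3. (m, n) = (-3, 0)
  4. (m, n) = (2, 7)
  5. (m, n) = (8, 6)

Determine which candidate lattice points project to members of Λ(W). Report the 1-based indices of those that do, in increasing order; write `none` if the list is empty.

4

τ' = (3−√13)/2 ≈ -0.30278.
[1] lift (-1,6): star map gives -2.81665; window check -0.2 ≤ -2.81665 < 0.8 is false → out
[2] lift (-3,-8): star map gives -0.57779; window check -0.2 ≤ -0.57779 < 0.8 is false → out
[3] lift (-3,0): star map gives -3.00000; window check -0.2 ≤ -3.00000 < 0.8 is false → out
[4] lift (2,7): star map gives -0.11943; window check -0.2 ≤ -0.11943 < 0.8 is true → IN Λ
[5] lift (8,6): star map gives 6.18335; window check -0.2 ≤ 6.18335 < 0.8 is false → out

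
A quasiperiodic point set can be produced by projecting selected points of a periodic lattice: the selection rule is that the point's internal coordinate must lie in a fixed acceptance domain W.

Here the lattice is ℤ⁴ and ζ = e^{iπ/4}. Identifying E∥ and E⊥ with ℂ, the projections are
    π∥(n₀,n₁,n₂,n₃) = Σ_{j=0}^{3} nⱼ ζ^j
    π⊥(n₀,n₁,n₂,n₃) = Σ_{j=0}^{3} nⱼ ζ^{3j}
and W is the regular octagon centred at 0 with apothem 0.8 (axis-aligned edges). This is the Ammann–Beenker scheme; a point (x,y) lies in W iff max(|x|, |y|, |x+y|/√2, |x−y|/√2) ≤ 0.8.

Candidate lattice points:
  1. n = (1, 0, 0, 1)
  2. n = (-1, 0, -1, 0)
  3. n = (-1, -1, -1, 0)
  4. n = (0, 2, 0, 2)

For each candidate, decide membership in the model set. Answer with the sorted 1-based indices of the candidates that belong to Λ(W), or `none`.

3

π⊥(n) = n₀ + n₁ζ³ + n₂ζ⁶ + n₃ζ⁹ where ζ = e^{iπ/4}.
#1 (1, 0, 0, 1): internal (1.70711, 0.70711); octagon support 1.70711 vs apothem 0.8 → ∉ W
#2 (-1, 0, -1, 0): internal (-1.00000, 1.00000); octagon support 1.41421 vs apothem 0.8 → ∉ W
#3 (-1, -1, -1, 0): internal (-0.29289, 0.29289); octagon support 0.41421 vs apothem 0.8 → ∈ W
#4 (0, 2, 0, 2): internal (0.00000, 2.82843); octagon support 2.82843 vs apothem 0.8 → ∉ W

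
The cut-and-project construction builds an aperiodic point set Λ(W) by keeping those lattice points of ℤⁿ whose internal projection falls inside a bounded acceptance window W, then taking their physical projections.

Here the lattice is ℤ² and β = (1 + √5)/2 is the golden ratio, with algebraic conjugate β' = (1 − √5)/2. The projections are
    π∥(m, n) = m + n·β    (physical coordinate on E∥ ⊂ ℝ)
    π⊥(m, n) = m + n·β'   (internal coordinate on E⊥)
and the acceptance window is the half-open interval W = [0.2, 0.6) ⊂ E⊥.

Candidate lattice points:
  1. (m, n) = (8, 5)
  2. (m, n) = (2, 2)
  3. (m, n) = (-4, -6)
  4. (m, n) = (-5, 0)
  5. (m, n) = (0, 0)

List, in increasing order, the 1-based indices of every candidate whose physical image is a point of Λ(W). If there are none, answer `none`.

Numerically β ≈ 1.618034 and β' = −1/β ≈ -0.618034.
#1 (8,5): internal coord 8 + (5)·β' = +4.909830; +4.909830 ∉ [0.2, 0.6) → out
#2 (2,2): internal coord 2 + (2)·β' = +0.763932; +0.763932 ∉ [0.2, 0.6) → out
#3 (-4,-6): internal coord -4 + (-6)·β' = -0.291796; -0.291796 ∉ [0.2, 0.6) → out
#4 (-5,0): internal coord -5 + (0)·β' = -5.000000; -5.000000 ∉ [0.2, 0.6) → out
#5 (0,0): internal coord 0 + (0)·β' = +0.000000; +0.000000 ∉ [0.2, 0.6) → out

none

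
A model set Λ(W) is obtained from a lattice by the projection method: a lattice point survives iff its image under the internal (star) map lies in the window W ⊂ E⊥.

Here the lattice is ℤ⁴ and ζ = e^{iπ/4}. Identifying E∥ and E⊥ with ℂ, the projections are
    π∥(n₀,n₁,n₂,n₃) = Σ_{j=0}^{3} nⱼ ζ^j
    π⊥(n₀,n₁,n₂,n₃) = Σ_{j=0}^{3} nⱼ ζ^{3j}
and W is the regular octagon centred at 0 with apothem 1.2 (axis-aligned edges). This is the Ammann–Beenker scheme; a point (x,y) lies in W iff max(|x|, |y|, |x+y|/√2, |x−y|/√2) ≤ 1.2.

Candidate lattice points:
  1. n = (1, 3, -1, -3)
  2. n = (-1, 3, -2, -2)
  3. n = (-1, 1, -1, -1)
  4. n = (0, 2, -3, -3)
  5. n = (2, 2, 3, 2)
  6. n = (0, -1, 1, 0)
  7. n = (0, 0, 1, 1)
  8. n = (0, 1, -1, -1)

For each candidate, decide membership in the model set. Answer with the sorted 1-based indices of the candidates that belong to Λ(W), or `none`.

With ζ = e^{iπ/4} the internal vectors are ζ^0,ζ^3,ζ^6,ζ^9.
#1 (1, 3, -1, -3): internal (-3.2426, 1.0000); octagon support 3.2426 vs apothem 1.2 → ∉ W
#2 (-1, 3, -2, -2): internal (-4.5355, 2.7071); octagon support 5.1213 vs apothem 1.2 → ∉ W
#3 (-1, 1, -1, -1): internal (-2.4142, 1.0000); octagon support 2.4142 vs apothem 1.2 → ∉ W
#4 (0, 2, -3, -3): internal (-3.5355, 2.2929); octagon support 4.1213 vs apothem 1.2 → ∉ W
#5 (2, 2, 3, 2): internal (2.0000, -0.1716); octagon support 2.0000 vs apothem 1.2 → ∉ W
#6 (0, -1, 1, 0): internal (0.7071, -1.7071); octagon support 1.7071 vs apothem 1.2 → ∉ W
#7 (0, 0, 1, 1): internal (0.7071, -0.2929); octagon support 0.7071 vs apothem 1.2 → ∈ W
#8 (0, 1, -1, -1): internal (-1.4142, 1.0000); octagon support 1.7071 vs apothem 1.2 → ∉ W

7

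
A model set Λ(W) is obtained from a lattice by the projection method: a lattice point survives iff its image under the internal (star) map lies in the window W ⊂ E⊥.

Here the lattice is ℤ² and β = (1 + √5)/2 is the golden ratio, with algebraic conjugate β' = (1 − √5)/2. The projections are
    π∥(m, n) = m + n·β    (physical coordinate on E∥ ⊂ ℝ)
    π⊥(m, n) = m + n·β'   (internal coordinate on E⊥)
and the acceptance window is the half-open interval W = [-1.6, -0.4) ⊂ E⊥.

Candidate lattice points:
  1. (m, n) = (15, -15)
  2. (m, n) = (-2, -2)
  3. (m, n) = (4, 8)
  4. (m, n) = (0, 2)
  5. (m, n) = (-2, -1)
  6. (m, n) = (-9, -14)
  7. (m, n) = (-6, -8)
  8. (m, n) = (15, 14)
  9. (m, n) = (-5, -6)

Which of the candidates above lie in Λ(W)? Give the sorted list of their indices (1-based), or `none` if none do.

2, 3, 4, 5, 7, 9

Numerically β ≈ 1.61803 and β' = −1/β ≈ -0.61803.
candidate 1: (m,n)=(15,-15) → π∥ = 15-15·β ≈ -9.27051, π⊥ = 15-15·β' ≈ 24.27051 ∉ [-1.6, -0.4) ⇒ out
candidate 2: (m,n)=(-2,-2) → π∥ = -2-2·β ≈ -5.23607, π⊥ = -2-2·β' ≈ -0.76393 ∈ [-1.6, -0.4) ⇒ IN Λ
candidate 3: (m,n)=(4,8) → π∥ = 4+8·β ≈ 16.94427, π⊥ = 4+8·β' ≈ -0.94427 ∈ [-1.6, -0.4) ⇒ IN Λ
candidate 4: (m,n)=(0,2) → π∥ = 0+2·β ≈ 3.23607, π⊥ = 0+2·β' ≈ -1.23607 ∈ [-1.6, -0.4) ⇒ IN Λ
candidate 5: (m,n)=(-2,-1) → π∥ = -2-1·β ≈ -3.61803, π⊥ = -2-1·β' ≈ -1.38197 ∈ [-1.6, -0.4) ⇒ IN Λ
candidate 6: (m,n)=(-9,-14) → π∥ = -9-14·β ≈ -31.65248, π⊥ = -9-14·β' ≈ -0.34752 ∉ [-1.6, -0.4) ⇒ out
candidate 7: (m,n)=(-6,-8) → π∥ = -6-8·β ≈ -18.94427, π⊥ = -6-8·β' ≈ -1.05573 ∈ [-1.6, -0.4) ⇒ IN Λ
candidate 8: (m,n)=(15,14) → π∥ = 15+14·β ≈ 37.65248, π⊥ = 15+14·β' ≈ 6.34752 ∉ [-1.6, -0.4) ⇒ out
candidate 9: (m,n)=(-5,-6) → π∥ = -5-6·β ≈ -14.70820, π⊥ = -5-6·β' ≈ -1.29180 ∈ [-1.6, -0.4) ⇒ IN Λ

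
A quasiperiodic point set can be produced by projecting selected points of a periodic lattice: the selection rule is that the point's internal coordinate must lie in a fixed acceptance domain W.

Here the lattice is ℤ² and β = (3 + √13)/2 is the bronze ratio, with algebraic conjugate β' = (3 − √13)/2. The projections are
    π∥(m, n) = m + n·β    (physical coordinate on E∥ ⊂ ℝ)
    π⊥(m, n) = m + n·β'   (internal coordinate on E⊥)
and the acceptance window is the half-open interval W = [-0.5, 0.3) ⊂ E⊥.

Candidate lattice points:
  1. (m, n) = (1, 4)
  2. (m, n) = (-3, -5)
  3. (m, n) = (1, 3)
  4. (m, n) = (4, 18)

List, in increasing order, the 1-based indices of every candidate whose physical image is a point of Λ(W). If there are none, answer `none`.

Numerically β ≈ 3.30278 and β' = −1/β ≈ -0.30278.
#1 (1,4): internal coord 1 + (4)·β' = -0.21110; -0.21110 ∈ [-0.5, 0.3) → IN Λ
#2 (-3,-5): internal coord -3 + (-5)·β' = -1.48612; -1.48612 ∉ [-0.5, 0.3) → out
#3 (1,3): internal coord 1 + (3)·β' = +0.09167; +0.09167 ∈ [-0.5, 0.3) → IN Λ
#4 (4,18): internal coord 4 + (18)·β' = -1.44996; -1.44996 ∉ [-0.5, 0.3) → out

1, 3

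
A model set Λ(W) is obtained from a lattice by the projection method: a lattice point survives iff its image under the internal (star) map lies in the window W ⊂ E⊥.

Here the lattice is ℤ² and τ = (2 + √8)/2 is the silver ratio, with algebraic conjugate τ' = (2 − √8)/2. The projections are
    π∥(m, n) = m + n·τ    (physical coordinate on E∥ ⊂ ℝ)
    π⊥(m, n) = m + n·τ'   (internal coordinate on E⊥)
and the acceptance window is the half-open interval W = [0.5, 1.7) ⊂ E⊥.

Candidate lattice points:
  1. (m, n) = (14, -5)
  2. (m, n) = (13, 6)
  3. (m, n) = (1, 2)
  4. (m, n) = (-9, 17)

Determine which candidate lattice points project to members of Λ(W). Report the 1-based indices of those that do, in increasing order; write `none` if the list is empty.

none

τ' = (2−√8)/2 ≈ -0.41421.
candidate 1: (m,n)=(14,-5) → π∥ = 14-5·τ ≈ 1.92893, π⊥ = 14-5·τ' ≈ 16.07107 ∉ [0.5, 1.7) ⇒ out
candidate 2: (m,n)=(13,6) → π∥ = 13+6·τ ≈ 27.48528, π⊥ = 13+6·τ' ≈ 10.51472 ∉ [0.5, 1.7) ⇒ out
candidate 3: (m,n)=(1,2) → π∥ = 1+2·τ ≈ 5.82843, π⊥ = 1+2·τ' ≈ 0.17157 ∉ [0.5, 1.7) ⇒ out
candidate 4: (m,n)=(-9,17) → π∥ = -9+17·τ ≈ 32.04163, π⊥ = -9+17·τ' ≈ -16.04163 ∉ [0.5, 1.7) ⇒ out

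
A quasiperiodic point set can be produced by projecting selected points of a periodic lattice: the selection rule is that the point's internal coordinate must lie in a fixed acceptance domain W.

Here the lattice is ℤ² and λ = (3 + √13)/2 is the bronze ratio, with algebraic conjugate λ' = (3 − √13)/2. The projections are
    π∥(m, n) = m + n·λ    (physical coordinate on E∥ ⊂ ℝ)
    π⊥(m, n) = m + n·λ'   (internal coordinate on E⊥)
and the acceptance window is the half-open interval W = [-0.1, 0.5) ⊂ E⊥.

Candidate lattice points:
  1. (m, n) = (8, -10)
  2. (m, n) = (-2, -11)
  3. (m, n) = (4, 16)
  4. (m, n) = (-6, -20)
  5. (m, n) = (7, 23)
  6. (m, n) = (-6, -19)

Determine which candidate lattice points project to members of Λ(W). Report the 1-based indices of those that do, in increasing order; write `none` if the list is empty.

4, 5

Compute λ' = (3−√13)/2 = -0.3028, so π⊥(m,n) = m -0.3028·n.
candidate 1: (m,n)=(8,-10) → π∥ = 8-10·λ ≈ -25.0278, π⊥ = 8-10·λ' ≈ 11.0278 ∉ [-0.1, 0.5) ⇒ out
candidate 2: (m,n)=(-2,-11) → π∥ = -2-11·λ ≈ -38.3305, π⊥ = -2-11·λ' ≈ 1.3305 ∉ [-0.1, 0.5) ⇒ out
candidate 3: (m,n)=(4,16) → π∥ = 4+16·λ ≈ 56.8444, π⊥ = 4+16·λ' ≈ -0.8444 ∉ [-0.1, 0.5) ⇒ out
candidate 4: (m,n)=(-6,-20) → π∥ = -6-20·λ ≈ -72.0555, π⊥ = -6-20·λ' ≈ 0.0555 ∈ [-0.1, 0.5) ⇒ IN Λ
candidate 5: (m,n)=(7,23) → π∥ = 7+23·λ ≈ 82.9638, π⊥ = 7+23·λ' ≈ 0.0362 ∈ [-0.1, 0.5) ⇒ IN Λ
candidate 6: (m,n)=(-6,-19) → π∥ = -6-19·λ ≈ -68.7527, π⊥ = -6-19·λ' ≈ -0.2473 ∉ [-0.1, 0.5) ⇒ out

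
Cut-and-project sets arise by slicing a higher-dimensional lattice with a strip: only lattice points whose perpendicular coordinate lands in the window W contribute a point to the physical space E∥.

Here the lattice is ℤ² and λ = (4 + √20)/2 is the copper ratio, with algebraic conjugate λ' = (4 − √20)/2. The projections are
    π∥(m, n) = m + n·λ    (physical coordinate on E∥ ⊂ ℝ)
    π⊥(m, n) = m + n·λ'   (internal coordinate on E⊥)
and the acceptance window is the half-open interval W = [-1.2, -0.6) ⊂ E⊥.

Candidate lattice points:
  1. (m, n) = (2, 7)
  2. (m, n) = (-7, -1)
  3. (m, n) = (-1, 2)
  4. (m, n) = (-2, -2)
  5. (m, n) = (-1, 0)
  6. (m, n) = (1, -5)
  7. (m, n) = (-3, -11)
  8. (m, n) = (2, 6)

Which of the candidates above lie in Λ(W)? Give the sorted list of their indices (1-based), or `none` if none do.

5

Compute λ' = (4−√20)/2 = -0.2361, so π⊥(m,n) = m -0.2361·n.
#1 (2,7): internal coord 2 + (7)·λ' = +0.3475; +0.3475 ∉ [-1.2, -0.6) → out
#2 (-7,-1): internal coord -7 + (-1)·λ' = -6.7639; -6.7639 ∉ [-1.2, -0.6) → out
#3 (-1,2): internal coord -1 + (2)·λ' = -1.4721; -1.4721 ∉ [-1.2, -0.6) → out
#4 (-2,-2): internal coord -2 + (-2)·λ' = -1.5279; -1.5279 ∉ [-1.2, -0.6) → out
#5 (-1,0): internal coord -1 + (0)·λ' = -1.0000; -1.0000 ∈ [-1.2, -0.6) → IN Λ
#6 (1,-5): internal coord 1 + (-5)·λ' = +2.1803; +2.1803 ∉ [-1.2, -0.6) → out
#7 (-3,-11): internal coord -3 + (-11)·λ' = -0.4033; -0.4033 ∉ [-1.2, -0.6) → out
#8 (2,6): internal coord 2 + (6)·λ' = +0.5836; +0.5836 ∉ [-1.2, -0.6) → out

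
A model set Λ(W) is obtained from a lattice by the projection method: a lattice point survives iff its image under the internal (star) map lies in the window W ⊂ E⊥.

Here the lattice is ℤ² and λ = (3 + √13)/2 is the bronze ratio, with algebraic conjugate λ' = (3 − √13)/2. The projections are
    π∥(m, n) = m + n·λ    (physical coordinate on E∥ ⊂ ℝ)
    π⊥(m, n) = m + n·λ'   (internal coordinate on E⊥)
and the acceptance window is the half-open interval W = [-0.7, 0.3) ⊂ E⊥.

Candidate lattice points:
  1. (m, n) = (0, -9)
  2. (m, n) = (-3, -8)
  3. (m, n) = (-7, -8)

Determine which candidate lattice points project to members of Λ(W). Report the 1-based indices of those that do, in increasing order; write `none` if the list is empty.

2

λ' = (3−√13)/2 ≈ -0.302776.
#1 (0,-9): internal coord 0 + (-9)·λ' = +2.724981; +2.724981 ∉ [-0.7, 0.3) → out
#2 (-3,-8): internal coord -3 + (-8)·λ' = -0.577795; -0.577795 ∈ [-0.7, 0.3) → IN Λ
#3 (-7,-8): internal coord -7 + (-8)·λ' = -4.577795; -4.577795 ∉ [-0.7, 0.3) → out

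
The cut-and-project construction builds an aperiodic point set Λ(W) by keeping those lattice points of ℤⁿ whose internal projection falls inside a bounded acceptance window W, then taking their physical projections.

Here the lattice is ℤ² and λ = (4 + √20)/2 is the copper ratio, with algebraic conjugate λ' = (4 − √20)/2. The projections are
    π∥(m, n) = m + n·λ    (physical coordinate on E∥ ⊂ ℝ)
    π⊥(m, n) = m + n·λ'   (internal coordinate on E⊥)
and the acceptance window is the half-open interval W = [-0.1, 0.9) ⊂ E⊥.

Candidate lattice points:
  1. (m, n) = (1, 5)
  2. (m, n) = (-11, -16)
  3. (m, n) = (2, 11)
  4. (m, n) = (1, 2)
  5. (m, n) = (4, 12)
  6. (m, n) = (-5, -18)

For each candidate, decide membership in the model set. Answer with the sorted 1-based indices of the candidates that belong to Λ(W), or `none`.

4

λ' = (4−√20)/2 ≈ -0.23607.
candidate 1: (m,n)=(1,5) → π∥ = 1+5·λ ≈ 22.18034, π⊥ = 1+5·λ' ≈ -0.18034 ∉ [-0.1, 0.9) ⇒ out
candidate 2: (m,n)=(-11,-16) → π∥ = -11-16·λ ≈ -78.77709, π⊥ = -11-16·λ' ≈ -7.22291 ∉ [-0.1, 0.9) ⇒ out
candidate 3: (m,n)=(2,11) → π∥ = 2+11·λ ≈ 48.59675, π⊥ = 2+11·λ' ≈ -0.59675 ∉ [-0.1, 0.9) ⇒ out
candidate 4: (m,n)=(1,2) → π∥ = 1+2·λ ≈ 9.47214, π⊥ = 1+2·λ' ≈ 0.52786 ∈ [-0.1, 0.9) ⇒ IN Λ
candidate 5: (m,n)=(4,12) → π∥ = 4+12·λ ≈ 54.83282, π⊥ = 4+12·λ' ≈ 1.16718 ∉ [-0.1, 0.9) ⇒ out
candidate 6: (m,n)=(-5,-18) → π∥ = -5-18·λ ≈ -81.24922, π⊥ = -5-18·λ' ≈ -0.75078 ∉ [-0.1, 0.9) ⇒ out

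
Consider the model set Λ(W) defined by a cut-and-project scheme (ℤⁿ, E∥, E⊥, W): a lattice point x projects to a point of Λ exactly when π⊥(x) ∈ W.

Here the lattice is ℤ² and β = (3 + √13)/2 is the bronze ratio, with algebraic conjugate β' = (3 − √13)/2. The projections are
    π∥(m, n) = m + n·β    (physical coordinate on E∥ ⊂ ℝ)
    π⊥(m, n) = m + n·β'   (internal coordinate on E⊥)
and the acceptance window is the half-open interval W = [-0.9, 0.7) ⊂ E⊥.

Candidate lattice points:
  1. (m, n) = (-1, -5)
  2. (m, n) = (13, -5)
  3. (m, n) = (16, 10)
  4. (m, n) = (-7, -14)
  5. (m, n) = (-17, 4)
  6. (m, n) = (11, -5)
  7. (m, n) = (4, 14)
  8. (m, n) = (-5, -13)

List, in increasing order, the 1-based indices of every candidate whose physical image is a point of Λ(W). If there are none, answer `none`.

β' = (3−√13)/2 ≈ -0.30278.
[1] lift (-1,-5): star map gives 0.51388; window check -0.9 ≤ 0.51388 < 0.7 is true → IN Λ
[2] lift (13,-5): star map gives 14.51388; window check -0.9 ≤ 14.51388 < 0.7 is false → out
[3] lift (16,10): star map gives 12.97224; window check -0.9 ≤ 12.97224 < 0.7 is false → out
[4] lift (-7,-14): star map gives -2.76114; window check -0.9 ≤ -2.76114 < 0.7 is false → out
[5] lift (-17,4): star map gives -18.21110; window check -0.9 ≤ -18.21110 < 0.7 is false → out
[6] lift (11,-5): star map gives 12.51388; window check -0.9 ≤ 12.51388 < 0.7 is false → out
[7] lift (4,14): star map gives -0.23886; window check -0.9 ≤ -0.23886 < 0.7 is true → IN Λ
[8] lift (-5,-13): star map gives -1.06392; window check -0.9 ≤ -1.06392 < 0.7 is false → out

1, 7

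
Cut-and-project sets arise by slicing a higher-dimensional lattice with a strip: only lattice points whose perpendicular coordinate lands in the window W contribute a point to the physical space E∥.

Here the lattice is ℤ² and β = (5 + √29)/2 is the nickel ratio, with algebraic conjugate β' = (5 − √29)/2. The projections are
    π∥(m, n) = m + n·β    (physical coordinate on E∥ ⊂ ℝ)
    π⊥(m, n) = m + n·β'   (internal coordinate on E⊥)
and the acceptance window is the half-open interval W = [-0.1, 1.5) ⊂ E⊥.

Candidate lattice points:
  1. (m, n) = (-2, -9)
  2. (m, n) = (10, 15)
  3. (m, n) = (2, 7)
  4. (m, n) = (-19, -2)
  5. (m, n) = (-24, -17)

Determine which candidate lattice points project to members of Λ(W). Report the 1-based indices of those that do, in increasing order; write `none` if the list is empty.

3

β' = (5−√29)/2 ≈ -0.192582.
candidate 1: (m,n)=(-2,-9) → π∥ = -2-9·β ≈ -48.733242, π⊥ = -2-9·β' ≈ -0.266758 ∉ [-0.1, 1.5) ⇒ out
candidate 2: (m,n)=(10,15) → π∥ = 10+15·β ≈ 87.888736, π⊥ = 10+15·β' ≈ 7.111264 ∉ [-0.1, 1.5) ⇒ out
candidate 3: (m,n)=(2,7) → π∥ = 2+7·β ≈ 38.348077, π⊥ = 2+7·β' ≈ 0.651923 ∈ [-0.1, 1.5) ⇒ IN Λ
candidate 4: (m,n)=(-19,-2) → π∥ = -19-2·β ≈ -29.385165, π⊥ = -19-2·β' ≈ -18.614835 ∉ [-0.1, 1.5) ⇒ out
candidate 5: (m,n)=(-24,-17) → π∥ = -24-17·β ≈ -112.273901, π⊥ = -24-17·β' ≈ -20.726099 ∉ [-0.1, 1.5) ⇒ out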